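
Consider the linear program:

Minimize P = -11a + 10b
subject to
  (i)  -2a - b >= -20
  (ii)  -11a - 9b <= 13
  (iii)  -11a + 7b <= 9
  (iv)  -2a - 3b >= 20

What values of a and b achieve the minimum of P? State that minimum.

Vertices and P = -11a + 10b:
  (193/7, -246/7) → P = -4583/7
  (20, -20) → P = -420
  (47/5, -194/15) → P = -3491/15

a = 193/7, b = -246/7, minimum P = -4583/7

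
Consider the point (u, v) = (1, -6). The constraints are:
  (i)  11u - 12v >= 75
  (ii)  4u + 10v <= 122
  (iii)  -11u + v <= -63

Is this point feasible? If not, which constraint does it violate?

not feasible — violates (iii)

Constraint (iii): -11u + v = -17, which is not ≤ -63. All other constraints are satisfied.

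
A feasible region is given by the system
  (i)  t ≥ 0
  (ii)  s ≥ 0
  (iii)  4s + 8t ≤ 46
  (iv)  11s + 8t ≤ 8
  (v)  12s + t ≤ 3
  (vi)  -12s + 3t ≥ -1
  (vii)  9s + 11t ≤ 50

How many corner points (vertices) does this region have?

Pairwise boundary intersections that survive every other constraint:
  (0, 0)
  (1/12, 0)
  (0, 1)
  (16/85, 63/85)
  (5/24, 1/2)

5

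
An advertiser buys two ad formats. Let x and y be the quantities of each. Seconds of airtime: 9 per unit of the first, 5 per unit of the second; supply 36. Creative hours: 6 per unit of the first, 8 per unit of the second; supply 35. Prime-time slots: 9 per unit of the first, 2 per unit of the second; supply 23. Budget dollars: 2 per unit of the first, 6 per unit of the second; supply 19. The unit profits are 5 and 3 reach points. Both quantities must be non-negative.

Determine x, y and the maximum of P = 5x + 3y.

Extreme points and P = 5x + 3y:
  (0, 0) → P = 0
  (0, 19/6) → P = 19/2
  (23/9, 0) → P = 115/9
  (2, 5/2) → P = 35/2

The optimum lies where 9x + 2y = 23 and 2x + 6y = 19.
Solving simultaneously gives x = 2, y = 5/2.

x = 2, y = 5/2, maximum P = 35/2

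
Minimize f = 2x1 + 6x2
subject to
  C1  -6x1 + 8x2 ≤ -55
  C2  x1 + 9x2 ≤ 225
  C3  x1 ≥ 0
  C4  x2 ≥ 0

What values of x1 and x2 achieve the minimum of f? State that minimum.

x1 = 55/6, x2 = 0, minimum f = 55/3

Vertices and f = 2x1 + 6x2:
  (2295/62, 1295/62) → f = 6180/31
  (55/6, 0) → f = 55/3
  (225, 0) → f = 450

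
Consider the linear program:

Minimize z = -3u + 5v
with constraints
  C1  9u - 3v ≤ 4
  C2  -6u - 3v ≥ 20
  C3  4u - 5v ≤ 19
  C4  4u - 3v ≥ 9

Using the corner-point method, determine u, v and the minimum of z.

Corner points and z = -3u + 5v:
  (-16/15, -68/15) → z = -292/15
  (-37/33, -155/33) → z = -664/33
  (-11/10, -67/15) → z = -571/30
  (-3/2, -5) → z = -41/2

At the optimal vertex, 4u - 5v = 19 and 4u - 3v = 9.
Solving simultaneously gives u = -3/2, v = -5.

u = -3/2, v = -5, minimum z = -41/2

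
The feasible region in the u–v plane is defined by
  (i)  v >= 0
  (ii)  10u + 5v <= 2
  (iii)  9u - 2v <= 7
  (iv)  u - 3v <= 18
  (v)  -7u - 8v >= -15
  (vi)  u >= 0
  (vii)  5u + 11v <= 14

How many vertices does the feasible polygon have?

3

Pairwise boundary intersections that survive every other constraint:
  (1/5, 0)
  (0, 0)
  (0, 2/5)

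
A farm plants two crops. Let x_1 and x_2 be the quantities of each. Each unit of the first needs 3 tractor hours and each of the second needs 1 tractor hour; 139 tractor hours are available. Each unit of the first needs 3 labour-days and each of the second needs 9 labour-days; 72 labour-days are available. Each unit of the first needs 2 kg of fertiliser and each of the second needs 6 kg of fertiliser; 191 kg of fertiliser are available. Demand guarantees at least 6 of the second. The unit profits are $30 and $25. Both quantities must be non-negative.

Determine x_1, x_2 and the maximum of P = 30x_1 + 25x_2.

x_1 = 6, x_2 = 6, maximum P = 330

At the optimal vertex, 3x_1 + 9x_2 = 72 and x_2 = 6.
Solving simultaneously gives x_1 = 6, x_2 = 6.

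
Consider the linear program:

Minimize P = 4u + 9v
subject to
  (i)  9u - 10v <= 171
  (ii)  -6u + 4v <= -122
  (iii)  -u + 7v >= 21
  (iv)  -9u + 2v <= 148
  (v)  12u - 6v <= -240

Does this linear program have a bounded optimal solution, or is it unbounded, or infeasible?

The boundaries 9u - 10v = 171 and -u + 7v = 21 meet at (1407/53, 360/53), but that point violates 12u - 6v ≤ -240. Every candidate vertex is excluded by some other constraint, so the feasible region is empty.

infeasible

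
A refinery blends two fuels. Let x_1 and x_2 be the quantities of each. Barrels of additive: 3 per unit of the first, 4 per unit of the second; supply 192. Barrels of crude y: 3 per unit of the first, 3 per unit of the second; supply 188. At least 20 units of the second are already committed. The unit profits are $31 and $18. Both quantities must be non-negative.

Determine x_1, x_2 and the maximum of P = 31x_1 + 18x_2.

x_1 = 112/3, x_2 = 20, maximum P = 4552/3

Extreme points and P = 31x_1 + 18x_2:
  (0, 48) → P = 864
  (0, 20) → P = 360
  (112/3, 20) → P = 4552/3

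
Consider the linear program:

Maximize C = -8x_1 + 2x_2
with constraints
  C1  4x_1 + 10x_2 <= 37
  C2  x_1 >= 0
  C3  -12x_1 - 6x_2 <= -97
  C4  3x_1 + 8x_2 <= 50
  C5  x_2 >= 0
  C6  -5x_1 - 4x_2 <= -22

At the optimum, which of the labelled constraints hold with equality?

Feasible corners and C = -8x_1 + 2x_2:
  (187/24, 7/12) → C = -367/6
  (37/4, 0) → C = -74
  (97/12, 0) → C = -194/3

The maximum is at (187/24, 7/12). Substituting into each constraint, equality holds for C1 and C3; the remaining constraints have slack.

C1 and C3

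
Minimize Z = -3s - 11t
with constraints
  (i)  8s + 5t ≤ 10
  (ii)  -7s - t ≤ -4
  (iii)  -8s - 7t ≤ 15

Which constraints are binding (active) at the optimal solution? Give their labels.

(i) and (ii)

Feasible corners and Z = -3s - 11t:
  (10/27, 38/27) → Z = -448/27
  (145/16, -25/2) → Z = 1765/16
  (43/41, -137/41) → Z = 1378/41

The minimum is at (10/27, 38/27). Substituting into each constraint, equality holds for (i) and (ii); the remaining constraints have slack.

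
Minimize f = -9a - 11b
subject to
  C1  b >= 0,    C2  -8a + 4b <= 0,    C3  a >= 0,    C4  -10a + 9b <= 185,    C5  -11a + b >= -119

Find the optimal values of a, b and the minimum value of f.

a = 119/9, b = 238/9, minimum f = -3689/9

Extreme points and f = -9a - 11b:
  (0, 0) → f = 0
  (119/11, 0) → f = -1071/11
  (119/9, 238/9) → f = -3689/9

The binding constraints are -8a + 4b = 0 and -11a + b = -119.
Solving simultaneously gives a = 119/9, b = 238/9.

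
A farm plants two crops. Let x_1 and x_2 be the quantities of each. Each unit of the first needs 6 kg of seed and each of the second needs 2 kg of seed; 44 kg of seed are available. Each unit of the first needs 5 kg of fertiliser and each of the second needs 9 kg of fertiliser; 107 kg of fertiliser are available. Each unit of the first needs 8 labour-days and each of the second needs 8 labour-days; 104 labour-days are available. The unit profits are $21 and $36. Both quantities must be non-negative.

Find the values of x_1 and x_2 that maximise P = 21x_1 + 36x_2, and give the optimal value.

x_1 = 5/2, x_2 = 21/2, maximum P = 861/2

Extreme points and P = 21x_1 + 36x_2:
  (0, 0) → P = 0
  (0, 107/9) → P = 428
  (22/3, 0) → P = 154
  (9/2, 17/2) → P = 801/2
  (5/2, 21/2) → P = 861/2

The binding constraints are 5x_1 + 9x_2 = 107 and 8x_1 + 8x_2 = 104.
Solving simultaneously gives x_1 = 5/2, x_2 = 21/2.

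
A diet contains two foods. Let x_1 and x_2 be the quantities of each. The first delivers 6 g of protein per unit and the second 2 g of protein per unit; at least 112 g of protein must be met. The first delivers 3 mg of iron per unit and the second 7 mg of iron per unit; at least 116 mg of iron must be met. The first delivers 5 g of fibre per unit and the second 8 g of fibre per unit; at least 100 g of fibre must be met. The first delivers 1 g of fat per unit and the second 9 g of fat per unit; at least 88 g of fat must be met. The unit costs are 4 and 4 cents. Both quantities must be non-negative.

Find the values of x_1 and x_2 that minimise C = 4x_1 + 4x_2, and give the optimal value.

x_1 = 46/3, x_2 = 10, minimum C = 304/3

Vertices and C = 4x_1 + 4x_2:
  (0, 56) → C = 224
  (88, 0) → C = 352
  (46/3, 10) → C = 304/3
  (107/5, 37/5) → C = 576/5
The feasible region is unbounded (it extends along (0, 1), (1, 0)), but C strictly increases along every unbounded feasible direction, so there is no improving ray and the minimum is attained at a vertex.

At the optimal vertex, 6x_1 + 2x_2 = 112 and 3x_1 + 7x_2 = 116.
Solving simultaneously gives x_1 = 46/3, x_2 = 10.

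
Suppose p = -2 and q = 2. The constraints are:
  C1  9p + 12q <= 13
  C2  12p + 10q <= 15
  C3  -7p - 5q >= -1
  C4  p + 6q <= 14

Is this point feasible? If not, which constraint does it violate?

C1: 6 ≤ 13 ✓
C2: -4 ≤ 15 ✓
C3: 4 ≥ -1 ✓
C4: 10 ≤ 14 ✓

feasible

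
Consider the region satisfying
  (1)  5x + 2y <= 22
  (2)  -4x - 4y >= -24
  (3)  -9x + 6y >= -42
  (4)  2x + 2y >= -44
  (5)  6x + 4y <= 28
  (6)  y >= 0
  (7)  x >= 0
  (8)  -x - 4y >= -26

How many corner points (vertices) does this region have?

Intersecting each pair of boundary lines and keeping only the points that satisfy every inequality leaves:
  (4, 1)
  (22/5, 0)
  (2, 4)
  (0, 6)
  (0, 0)

5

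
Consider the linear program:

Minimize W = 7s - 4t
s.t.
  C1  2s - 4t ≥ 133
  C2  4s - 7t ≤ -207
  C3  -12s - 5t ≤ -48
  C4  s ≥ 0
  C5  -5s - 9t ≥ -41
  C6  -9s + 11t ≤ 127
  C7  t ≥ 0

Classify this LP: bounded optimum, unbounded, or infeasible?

infeasible

The boundaries -9s + 11t = 127 and t = 0 meet at (-127/9, 0), but that point violates 2s - 4t ≥ 133. Every candidate vertex is excluded by some other constraint, so the feasible region is empty.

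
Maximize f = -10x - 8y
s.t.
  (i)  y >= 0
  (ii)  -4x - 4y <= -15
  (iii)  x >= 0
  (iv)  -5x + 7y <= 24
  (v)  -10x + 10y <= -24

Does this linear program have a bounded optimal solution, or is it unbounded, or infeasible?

bounded optimum

Extreme points and f = -10x - 8y:
  (15/4, 0) → f = -75/2
  (123/40, 27/40) → f = -723/20
  (102/5, 18) → f = -348
The feasible region has finitely many vertices and no improving ray; the maximum is -723/20 at (123/40, 27/40).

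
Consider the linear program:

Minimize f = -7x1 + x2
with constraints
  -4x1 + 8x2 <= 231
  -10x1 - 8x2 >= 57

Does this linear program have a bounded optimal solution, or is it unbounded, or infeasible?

unbounded

From the feasible point (-144/7, 1041/56), moving in the direction (8, -10) keeps every constraint satisfied while f decreases without bound.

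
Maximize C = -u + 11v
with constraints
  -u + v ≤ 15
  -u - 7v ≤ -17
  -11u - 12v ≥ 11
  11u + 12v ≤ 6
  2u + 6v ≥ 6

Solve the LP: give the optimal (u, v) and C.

Vertices and C = -u + 11v:
  (-191/23, 154/23) → C = 1885/23
  (-21/2, 9/2) → C = 60
  (-281/65, 198/65) → C = 2459/65
  (-15/2, 7/2) → C = 46

The binding constraints are -u + v = 15 and -11u - 12v = 11.
Solving simultaneously gives u = -191/23, v = 154/23.

u = -191/23, v = 154/23, maximum C = 1885/23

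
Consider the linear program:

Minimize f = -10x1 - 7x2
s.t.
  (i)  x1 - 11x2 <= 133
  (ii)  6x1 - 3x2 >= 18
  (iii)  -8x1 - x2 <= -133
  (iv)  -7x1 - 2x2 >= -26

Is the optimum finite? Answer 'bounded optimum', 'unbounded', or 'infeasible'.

infeasible

The boundaries x1 - 11x2 = 133 and 6x1 - 3x2 = 18 meet at (-67/21, -260/21), but that point violates -8x1 - x2 ≤ -133. Every candidate vertex is excluded by some other constraint, so the feasible region is empty.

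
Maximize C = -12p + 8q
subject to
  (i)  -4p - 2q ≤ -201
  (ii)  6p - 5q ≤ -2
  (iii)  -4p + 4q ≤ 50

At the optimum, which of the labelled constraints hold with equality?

Feasible corners and C = -12p + 8q:
  (1001/32, 607/16) → C = -575/8
  (88/3, 251/6) → C = -52/3
  (121/2, 73) → C = -142

The maximum is at (88/3, 251/6). Substituting into each constraint, equality holds for (i) and (iii); the remaining constraints have slack.

(i) and (iii)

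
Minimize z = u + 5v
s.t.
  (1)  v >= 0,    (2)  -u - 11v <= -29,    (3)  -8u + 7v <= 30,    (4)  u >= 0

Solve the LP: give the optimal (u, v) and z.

u = 0, v = 29/11, minimum z = 145/11

Vertices and z = u + 5v:
  (29, 0) → z = 29
  (0, 29/11) → z = 145/11
  (0, 30/7) → z = 150/7
The feasible region is unbounded (it extends along (1, 0), (7, 8)), but z strictly increases along every unbounded feasible direction, so there is no improving ray and the minimum is attained at a vertex.

The optimum lies where -u - 11v = -29 and u = 0.
Solving simultaneously gives u = 0, v = 29/11.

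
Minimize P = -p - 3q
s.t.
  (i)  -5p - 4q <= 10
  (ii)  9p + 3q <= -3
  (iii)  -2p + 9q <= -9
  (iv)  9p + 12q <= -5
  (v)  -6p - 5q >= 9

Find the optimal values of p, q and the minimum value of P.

p = -9/16, q = -9/8, minimum P = 63/16

Feasible corners and P = -p - 3q:
  (6/7, -25/7) → P = 69/7
  (-54/53, -65/53) → P = 249/53
  (4/9, -7/3) → P = 59/9
  (-9/16, -9/8) → P = 63/16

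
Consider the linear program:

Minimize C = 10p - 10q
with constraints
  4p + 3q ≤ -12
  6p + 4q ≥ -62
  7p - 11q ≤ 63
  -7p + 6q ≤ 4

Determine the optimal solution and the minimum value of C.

Feasible corners and C = 10p - 10q:
  (57/65, -336/65) → C = 786/13
  (-28/15, -68/45) → C = -32/9
  (-215/47, -406/47) → C = 1910/47
  (-97/16, -205/32) → C = 55/16

The optimum lies where 4p + 3q = -12 and -7p + 6q = 4.
Solving simultaneously gives p = -28/15, q = -68/45.

p = -28/15, q = -68/45, minimum C = -32/9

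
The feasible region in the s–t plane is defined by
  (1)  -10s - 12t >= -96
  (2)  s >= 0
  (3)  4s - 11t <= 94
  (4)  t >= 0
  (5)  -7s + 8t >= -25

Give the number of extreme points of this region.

4

Of the 10 pairwise boundary intersections, those satisfying every inequality are:
  (0, 8)
  (267/41, 211/82)
  (0, 0)
  (25/7, 0)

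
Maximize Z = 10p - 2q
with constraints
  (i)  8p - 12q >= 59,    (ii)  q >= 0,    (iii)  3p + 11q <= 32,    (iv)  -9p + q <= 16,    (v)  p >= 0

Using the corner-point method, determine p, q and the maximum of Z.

p = 32/3, q = 0, maximum Z = 320/3

At the optimal vertex, q = 0 and 3p + 11q = 32.
Solving simultaneously gives p = 32/3, q = 0.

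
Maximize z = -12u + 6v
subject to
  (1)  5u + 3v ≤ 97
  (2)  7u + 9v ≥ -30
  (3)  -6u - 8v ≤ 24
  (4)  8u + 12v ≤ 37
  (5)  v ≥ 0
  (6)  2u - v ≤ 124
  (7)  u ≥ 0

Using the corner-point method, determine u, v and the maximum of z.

u = 0, v = 37/12, maximum z = 37/2

Feasible corners and z = -12u + 6v:
  (37/8, 0) → z = -111/2
  (0, 37/12) → z = 37/2
  (0, 0) → z = 0

The optimum lies where 8u + 12v = 37 and u = 0.
Solving simultaneously gives u = 0, v = 37/12.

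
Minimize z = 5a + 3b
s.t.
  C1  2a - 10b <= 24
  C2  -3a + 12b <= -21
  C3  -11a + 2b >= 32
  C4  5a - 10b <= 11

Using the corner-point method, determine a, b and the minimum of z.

a = -13, b = -5, minimum z = -80

Feasible corners and z = 5a + 3b:
  (-13, -5) → z = -80
  (-13/3, -49/15) → z = -472/15
  (-71/21, -109/42) → z = -1037/42
  (-171/50, -281/100) → z = -2553/100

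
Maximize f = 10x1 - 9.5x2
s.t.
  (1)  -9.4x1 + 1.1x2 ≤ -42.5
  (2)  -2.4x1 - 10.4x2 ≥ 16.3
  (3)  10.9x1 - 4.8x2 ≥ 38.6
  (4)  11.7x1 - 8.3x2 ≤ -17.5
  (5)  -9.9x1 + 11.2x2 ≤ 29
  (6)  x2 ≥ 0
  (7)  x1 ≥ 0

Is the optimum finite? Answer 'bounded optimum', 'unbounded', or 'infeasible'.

infeasible

The boundaries x2 = 0 and x1 = 0 meet at (0, 0), but that point violates -9.4x1 + 1.1x2 ≤ -42.5. Every candidate vertex is excluded by some other constraint, so the feasible region is empty.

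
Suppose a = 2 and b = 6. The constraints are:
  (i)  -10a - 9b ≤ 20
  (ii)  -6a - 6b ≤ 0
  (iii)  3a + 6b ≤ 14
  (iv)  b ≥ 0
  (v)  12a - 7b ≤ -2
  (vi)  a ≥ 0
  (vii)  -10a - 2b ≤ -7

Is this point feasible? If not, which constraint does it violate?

Constraint (iii): 3a + 6b = 42, which is not ≤ 14. All other constraints are satisfied.

not feasible — violates (iii)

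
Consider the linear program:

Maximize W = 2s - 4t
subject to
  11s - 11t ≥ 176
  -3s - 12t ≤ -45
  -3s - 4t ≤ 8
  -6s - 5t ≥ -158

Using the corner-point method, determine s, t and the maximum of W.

s = 557/19, t = -68/19, maximum W = 1386/19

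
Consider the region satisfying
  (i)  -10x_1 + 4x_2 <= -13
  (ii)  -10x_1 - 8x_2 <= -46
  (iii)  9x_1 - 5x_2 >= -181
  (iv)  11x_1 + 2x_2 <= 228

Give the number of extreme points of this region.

3

The feasible vertices (each the meet of two boundaries and inside every other half-plane) are:
  (12/5, 11/4)
  (469/32, 2137/64)
  (433/17, -887/34)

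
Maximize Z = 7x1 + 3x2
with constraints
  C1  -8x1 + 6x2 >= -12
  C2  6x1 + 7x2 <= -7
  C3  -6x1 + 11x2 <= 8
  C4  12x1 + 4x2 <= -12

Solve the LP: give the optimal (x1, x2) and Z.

Vertices and Z = 7x1 + 3x2:
  (-3/13, -30/13) → Z = -111/13
  (-133/108, 1/18) → Z = -913/108
  (-14/15, -1/5) → Z = -107/15
The feasible region is unbounded (it extends along (-3, -4), (-11, -6)), but Z strictly decreases along every unbounded feasible direction, so there is no improving ray and the maximum is attained at a vertex.

The optimum lies where 6x1 + 7x2 = -7 and 12x1 + 4x2 = -12.
Solving simultaneously gives x1 = -14/15, x2 = -1/5.

x1 = -14/15, x2 = -1/5, maximum Z = -107/15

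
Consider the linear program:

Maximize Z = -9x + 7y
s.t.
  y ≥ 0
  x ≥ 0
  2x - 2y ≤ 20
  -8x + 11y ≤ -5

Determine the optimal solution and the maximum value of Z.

Vertices and Z = -9x + 7y:
  (10, 0) → Z = -90
  (5/8, 0) → Z = -45/8
  (35, 25) → Z = -140

x = 5/8, y = 0, maximum Z = -45/8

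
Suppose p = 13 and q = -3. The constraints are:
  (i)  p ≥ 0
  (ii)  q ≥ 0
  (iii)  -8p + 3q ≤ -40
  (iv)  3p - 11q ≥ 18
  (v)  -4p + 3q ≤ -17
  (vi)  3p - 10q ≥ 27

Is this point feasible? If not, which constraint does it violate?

Constraint (ii): q = -3, which is not ≥ 0. All other constraints are satisfied.

not feasible — violates (ii)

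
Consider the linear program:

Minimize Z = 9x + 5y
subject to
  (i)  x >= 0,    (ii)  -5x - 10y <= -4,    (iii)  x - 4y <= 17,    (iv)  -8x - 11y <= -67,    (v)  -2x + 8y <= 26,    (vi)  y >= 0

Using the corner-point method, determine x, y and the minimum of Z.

Extreme points and Z = 9x + 5y:
  (17, 0) → Z = 153
  (125/43, 171/43) → Z = 1980/43
  (67/8, 0) → Z = 603/8
The feasible region is unbounded (it extends along (4, 1)), but Z strictly increases along every unbounded feasible direction, so there is no improving ray and the minimum is attained at a vertex.

x = 125/43, y = 171/43, minimum Z = 1980/43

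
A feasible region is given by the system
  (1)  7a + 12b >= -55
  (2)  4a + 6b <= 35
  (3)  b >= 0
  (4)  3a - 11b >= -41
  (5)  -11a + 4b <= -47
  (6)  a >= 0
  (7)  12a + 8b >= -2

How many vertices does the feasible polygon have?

Pairwise boundary intersections that survive every other constraint:
  (35/4, 0)
  (211/41, 197/82)
  (47/11, 0)

3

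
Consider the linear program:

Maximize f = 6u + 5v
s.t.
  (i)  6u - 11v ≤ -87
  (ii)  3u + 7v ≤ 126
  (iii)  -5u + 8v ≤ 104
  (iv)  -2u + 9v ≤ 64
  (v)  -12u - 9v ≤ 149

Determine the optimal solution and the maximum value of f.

At the optimal vertex, 6u - 11v = -87 and -2u + 9v = 64.
Solving simultaneously gives u = -79/32, v = 105/16.

u = -79/32, v = 105/16, maximum f = 18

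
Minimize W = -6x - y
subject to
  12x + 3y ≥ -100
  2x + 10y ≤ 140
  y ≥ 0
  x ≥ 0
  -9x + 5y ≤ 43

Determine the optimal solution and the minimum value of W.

x = 70, y = 0, minimum W = -420

Vertices and W = -6x - y:
  (70, 0) → W = -420
  (27/10, 673/50) → W = -1483/50
  (0, 0) → W = 0
  (0, 43/5) → W = -43/5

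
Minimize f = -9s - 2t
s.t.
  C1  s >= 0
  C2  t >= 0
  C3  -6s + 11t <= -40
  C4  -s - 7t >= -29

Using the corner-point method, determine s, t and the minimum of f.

Corner points and f = -9s - 2t:
  (20/3, 0) → f = -60
  (29, 0) → f = -261
  (599/53, 134/53) → f = -5659/53

s = 29, t = 0, minimum f = -261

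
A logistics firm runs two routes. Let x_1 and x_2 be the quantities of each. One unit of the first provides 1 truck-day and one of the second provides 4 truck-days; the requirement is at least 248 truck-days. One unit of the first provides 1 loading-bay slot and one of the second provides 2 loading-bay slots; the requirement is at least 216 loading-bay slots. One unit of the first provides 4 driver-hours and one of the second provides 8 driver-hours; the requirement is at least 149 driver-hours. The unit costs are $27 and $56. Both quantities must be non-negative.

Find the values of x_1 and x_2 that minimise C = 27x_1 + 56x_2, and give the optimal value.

The feasible region is unbounded (it extends along (0, 1), (1, 0)), but C strictly increases along every unbounded feasible direction, so there is no improving ray and the minimum is attained at a vertex.

The binding constraints are x_1 + 4x_2 = 248 and x_1 + 2x_2 = 216.
Solving simultaneously gives x_1 = 184, x_2 = 16.

x_1 = 184, x_2 = 16, minimum C = 5864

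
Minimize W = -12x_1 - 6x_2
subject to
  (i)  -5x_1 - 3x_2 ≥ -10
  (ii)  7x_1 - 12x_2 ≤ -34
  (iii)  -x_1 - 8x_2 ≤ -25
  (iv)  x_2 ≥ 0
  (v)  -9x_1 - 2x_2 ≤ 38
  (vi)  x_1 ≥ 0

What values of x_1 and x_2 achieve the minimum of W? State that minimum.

The optimum lies where -5x_1 - 3x_2 = -10 and -x_1 - 8x_2 = -25.
Solving simultaneously gives x_1 = 5/37, x_2 = 115/37.

x_1 = 5/37, x_2 = 115/37, minimum W = -750/37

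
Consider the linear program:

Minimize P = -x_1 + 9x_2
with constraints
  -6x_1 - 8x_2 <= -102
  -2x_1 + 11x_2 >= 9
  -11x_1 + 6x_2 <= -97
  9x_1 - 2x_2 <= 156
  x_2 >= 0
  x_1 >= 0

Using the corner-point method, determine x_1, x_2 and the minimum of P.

x_1 = 525/41, x_2 = 129/41, minimum P = 636/41

Feasible corners and P = -x_1 + 9x_2:
  (525/41, 129/41) → P = 636/41
  (347/31, 135/31) → P = 28
  (1734/95, 393/95) → P = 1803/95
  (371/16, 843/32) → P = 6845/32

The binding constraints are -6x_1 - 8x_2 = -102 and -2x_1 + 11x_2 = 9.
Solving simultaneously gives x_1 = 525/41, x_2 = 129/41.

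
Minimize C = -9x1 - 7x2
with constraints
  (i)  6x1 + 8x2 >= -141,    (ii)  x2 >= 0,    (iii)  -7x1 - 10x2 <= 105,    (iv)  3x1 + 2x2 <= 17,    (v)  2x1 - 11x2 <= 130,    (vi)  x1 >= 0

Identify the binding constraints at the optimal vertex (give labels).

(iv) and (vi)

Corner points and C = -9x1 - 7x2:
  (17/3, 0) → C = -51
  (0, 0) → C = 0
  (0, 17/2) → C = -119/2

The minimum is at (0, 17/2). Substituting into each constraint, equality holds for (iv) and (vi); the remaining constraints have slack.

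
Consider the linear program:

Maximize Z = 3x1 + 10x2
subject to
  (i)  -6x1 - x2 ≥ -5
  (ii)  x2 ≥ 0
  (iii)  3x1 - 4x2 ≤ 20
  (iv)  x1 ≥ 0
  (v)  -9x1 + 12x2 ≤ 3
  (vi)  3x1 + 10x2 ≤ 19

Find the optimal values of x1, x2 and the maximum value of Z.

Extreme points and Z = 3x1 + 10x2:
  (5/6, 0) → Z = 5/2
  (19/27, 7/9) → Z = 89/9
  (0, 0) → Z = 0
  (0, 1/4) → Z = 5/2

x1 = 19/27, x2 = 7/9, maximum Z = 89/9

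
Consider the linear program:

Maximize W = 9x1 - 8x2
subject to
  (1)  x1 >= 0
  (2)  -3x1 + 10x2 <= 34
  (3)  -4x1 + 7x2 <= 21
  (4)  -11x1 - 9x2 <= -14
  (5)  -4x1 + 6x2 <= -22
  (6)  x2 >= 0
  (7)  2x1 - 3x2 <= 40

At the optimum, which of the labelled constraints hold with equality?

(2) and (7)

Extreme points and W = 9x1 - 8x2:
  (212/11, 101/11) → W = 100
  (502/11, 188/11) → W = 274
  (11/2, 0) → W = 99/2
  (20, 0) → W = 180

The maximum is at (502/11, 188/11). Substituting into each constraint, equality holds for (2) and (7); the remaining constraints have slack.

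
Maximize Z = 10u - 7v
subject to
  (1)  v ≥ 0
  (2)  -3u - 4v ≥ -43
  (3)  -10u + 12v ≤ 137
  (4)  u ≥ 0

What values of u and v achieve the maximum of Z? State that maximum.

u = 43/3, v = 0, maximum Z = 430/3

Vertices and Z = 10u - 7v:
  (43/3, 0) → Z = 430/3
  (0, 0) → Z = 0
  (0, 43/4) → Z = -301/4

The optimum lies where v = 0 and -3u - 4v = -43.
Solving simultaneously gives u = 43/3, v = 0.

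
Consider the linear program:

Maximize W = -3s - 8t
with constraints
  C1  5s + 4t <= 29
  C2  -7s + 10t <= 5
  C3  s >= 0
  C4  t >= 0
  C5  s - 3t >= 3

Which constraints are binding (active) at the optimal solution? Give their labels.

Corner points and W = -3s - 8t:
  (29/5, 0) → W = -87/5
  (99/19, 14/19) → W = -409/19
  (3, 0) → W = -9

The maximum is at (3, 0). Substituting into each constraint, equality holds for C4 and C5; the remaining constraints have slack.

C4 and C5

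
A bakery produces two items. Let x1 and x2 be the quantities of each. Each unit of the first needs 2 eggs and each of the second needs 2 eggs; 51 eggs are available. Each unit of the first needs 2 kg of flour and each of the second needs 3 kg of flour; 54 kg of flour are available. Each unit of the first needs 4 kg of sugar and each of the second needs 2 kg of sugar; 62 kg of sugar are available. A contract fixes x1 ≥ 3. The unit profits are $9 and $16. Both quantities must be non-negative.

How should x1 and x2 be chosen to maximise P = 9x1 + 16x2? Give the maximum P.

x1 = 3, x2 = 16, maximum P = 283

Feasible corners and P = 9x1 + 16x2:
  (31/2, 0) → P = 279/2
  (3, 0) → P = 27
  (39/4, 23/2) → P = 1087/4
  (3, 16) → P = 283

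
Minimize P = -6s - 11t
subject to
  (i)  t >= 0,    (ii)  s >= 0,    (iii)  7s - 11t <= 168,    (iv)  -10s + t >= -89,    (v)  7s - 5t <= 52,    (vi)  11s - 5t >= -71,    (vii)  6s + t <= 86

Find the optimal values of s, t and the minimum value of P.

Vertices and P = -6s - 11t:
  (0, 0) → P = 0
  (52/7, 0) → P = -312/7
  (0, 71/5) → P = -781/5
  (393/43, 103/43) → P = -3491/43
  (175/16, 163/8) → P = -1159/4
  (359/41, 1372/41) → P = -17246/41

s = 359/41, t = 1372/41, minimum P = -17246/41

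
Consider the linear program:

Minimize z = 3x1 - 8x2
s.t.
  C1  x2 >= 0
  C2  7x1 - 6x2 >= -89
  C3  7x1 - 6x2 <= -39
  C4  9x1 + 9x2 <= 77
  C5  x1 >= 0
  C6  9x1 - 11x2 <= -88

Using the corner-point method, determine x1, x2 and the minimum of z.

Feasible corners and z = 3x1 - 8x2:
  (0, 77/9) → z = -616/9
  (11/36, 33/4) → z = -781/12
  (0, 8) → z = -64

At the optimal vertex, 9x1 + 9x2 = 77 and x1 = 0.
Solving simultaneously gives x1 = 0, x2 = 77/9.

x1 = 0, x2 = 77/9, minimum z = -616/9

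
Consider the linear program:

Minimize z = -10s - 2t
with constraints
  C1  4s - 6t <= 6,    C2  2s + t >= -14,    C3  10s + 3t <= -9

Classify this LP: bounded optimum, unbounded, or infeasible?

bounded optimum

Extreme points and z = -10s - 2t:
  (-39/8, -17/4) → z = 229/4
  (-1/2, -4/3) → z = 23/3
The feasible region has finitely many vertices and no improving ray; the minimum is 23/3 at (-1/2, -4/3).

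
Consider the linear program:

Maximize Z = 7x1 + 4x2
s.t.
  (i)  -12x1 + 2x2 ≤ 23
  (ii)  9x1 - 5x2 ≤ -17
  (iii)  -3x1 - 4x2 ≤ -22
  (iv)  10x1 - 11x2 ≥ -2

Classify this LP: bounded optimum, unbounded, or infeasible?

infeasible

The boundaries -12x1 + 2x2 = 23 and -3x1 - 4x2 = -22 meet at (-8/9, 37/6), but that point violates 10x1 - 11x2 ≥ -2. Every candidate vertex is excluded by some other constraint, so the feasible region is empty.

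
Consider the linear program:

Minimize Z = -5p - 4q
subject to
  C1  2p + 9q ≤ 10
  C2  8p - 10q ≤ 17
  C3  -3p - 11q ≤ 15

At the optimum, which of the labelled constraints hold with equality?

Feasible corners and Z = -5p - 4q:
  (11/4, 1/2) → Z = -63/4
  (-49, 12) → Z = 197
  (37/118, -171/118) → Z = 499/118

The minimum is at (11/4, 1/2). Substituting into each constraint, equality holds for C1 and C2; the remaining constraints have slack.

C1 and C2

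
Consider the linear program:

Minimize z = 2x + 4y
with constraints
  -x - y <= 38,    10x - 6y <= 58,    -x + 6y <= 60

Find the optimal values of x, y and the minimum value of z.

x = -85/8, y = -219/8, minimum z = -523/4

Corner points and z = 2x + 4y:
  (-85/8, -219/8) → z = -523/4
  (-288/7, 22/7) → z = -488/7
  (118/9, 329/27) → z = 2024/27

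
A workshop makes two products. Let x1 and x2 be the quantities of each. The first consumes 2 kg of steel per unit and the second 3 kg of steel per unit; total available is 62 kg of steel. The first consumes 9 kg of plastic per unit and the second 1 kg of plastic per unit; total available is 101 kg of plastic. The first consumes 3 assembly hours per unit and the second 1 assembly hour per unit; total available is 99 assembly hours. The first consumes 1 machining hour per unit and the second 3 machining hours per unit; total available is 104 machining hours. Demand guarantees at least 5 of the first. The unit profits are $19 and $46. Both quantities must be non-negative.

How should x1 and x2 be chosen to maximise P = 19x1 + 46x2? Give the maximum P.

x1 = 5, x2 = 52/3, maximum P = 2677/3

Corner points and P = 19x1 + 46x2:
  (101/9, 0) → P = 1919/9
  (5, 0) → P = 95
  (241/25, 356/25) → P = 4191/5
  (5, 52/3) → P = 2677/3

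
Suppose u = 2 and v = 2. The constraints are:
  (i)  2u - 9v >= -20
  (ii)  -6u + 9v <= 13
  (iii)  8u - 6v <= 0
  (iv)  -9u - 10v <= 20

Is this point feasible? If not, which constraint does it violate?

Constraint (iii): 8u - 6v = 4, which is not ≤ 0. All other constraints are satisfied.

not feasible — violates (iii)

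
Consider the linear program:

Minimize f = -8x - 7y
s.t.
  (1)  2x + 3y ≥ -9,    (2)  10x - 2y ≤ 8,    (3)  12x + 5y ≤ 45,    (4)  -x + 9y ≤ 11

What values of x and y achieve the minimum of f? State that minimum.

x = 47/44, y = 59/44, minimum f = -789/44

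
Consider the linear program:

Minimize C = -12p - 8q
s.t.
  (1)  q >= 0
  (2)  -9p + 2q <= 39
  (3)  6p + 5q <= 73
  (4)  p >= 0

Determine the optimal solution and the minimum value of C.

Feasible corners and C = -12p - 8q:
  (73/6, 0) → C = -146
  (0, 0) → C = 0
  (0, 73/5) → C = -584/5

p = 73/6, q = 0, minimum C = -146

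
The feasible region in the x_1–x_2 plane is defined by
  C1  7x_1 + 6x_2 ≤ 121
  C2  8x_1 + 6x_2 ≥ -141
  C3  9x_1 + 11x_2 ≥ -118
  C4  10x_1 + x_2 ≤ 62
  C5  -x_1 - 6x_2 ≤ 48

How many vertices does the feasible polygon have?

Intersecting each pair of boundary lines and keeping only the points that satisfy every inequality leaves:
  (-262, 1955/6)
  (251/53, 776/53)
  (-843/34, 325/34)
  (-180/43, -314/43)
  (420/59, -542/59)

5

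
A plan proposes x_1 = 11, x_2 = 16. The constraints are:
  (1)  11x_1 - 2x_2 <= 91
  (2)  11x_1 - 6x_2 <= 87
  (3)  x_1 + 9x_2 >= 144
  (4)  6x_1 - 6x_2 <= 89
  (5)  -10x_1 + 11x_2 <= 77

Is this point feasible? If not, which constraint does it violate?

(1): 89 ≤ 91 ✓
(2): 25 ≤ 87 ✓
(3): 155 ≥ 144 ✓
(4): -30 ≤ 89 ✓
(5): 66 ≤ 77 ✓

feasible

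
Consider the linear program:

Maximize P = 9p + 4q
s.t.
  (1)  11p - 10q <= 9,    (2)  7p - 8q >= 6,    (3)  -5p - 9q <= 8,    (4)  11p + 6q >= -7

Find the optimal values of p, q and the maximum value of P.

Extreme points and P = 9p + 4q:
  (2/3, -1/6) → P = 16/3
  (1/149, -133/149) → P = -523/149
  (-10/103, -86/103) → P = -434/103

At the optimal vertex, 11p - 10q = 9 and 7p - 8q = 6.
Solving simultaneously gives p = 2/3, q = -1/6.

p = 2/3, q = -1/6, maximum P = 16/3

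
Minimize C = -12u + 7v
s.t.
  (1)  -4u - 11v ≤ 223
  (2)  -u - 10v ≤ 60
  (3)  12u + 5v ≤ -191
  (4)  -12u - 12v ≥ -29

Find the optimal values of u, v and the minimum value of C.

Corner points and C = -12u + 7v:
  (-1570/29, -17/29) → C = 18721/29
  (-14, -23/5) → C = 679/5
  (-2437/84, 220/7) → C = 3977/7
The feasible region is unbounded (it extends along (-11, 4), (-1, 1)), but C strictly increases along every unbounded feasible direction, so there is no improving ray and the minimum is attained at a vertex.

The binding constraints are -u - 10v = 60 and 12u + 5v = -191.
Solving simultaneously gives u = -14, v = -23/5.

u = -14, v = -23/5, minimum C = 679/5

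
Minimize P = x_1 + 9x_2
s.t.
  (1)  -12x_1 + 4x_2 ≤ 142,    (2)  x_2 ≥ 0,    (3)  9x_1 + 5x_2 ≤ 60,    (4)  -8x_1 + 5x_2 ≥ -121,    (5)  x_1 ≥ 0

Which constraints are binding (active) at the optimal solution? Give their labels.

Vertices and P = x_1 + 9x_2:
  (20/3, 0) → P = 20/3
  (0, 0) → P = 0
  (0, 12) → P = 108

The minimum is at (0, 0). Substituting into each constraint, equality holds for (2) and (5); the remaining constraints have slack.

(2) and (5)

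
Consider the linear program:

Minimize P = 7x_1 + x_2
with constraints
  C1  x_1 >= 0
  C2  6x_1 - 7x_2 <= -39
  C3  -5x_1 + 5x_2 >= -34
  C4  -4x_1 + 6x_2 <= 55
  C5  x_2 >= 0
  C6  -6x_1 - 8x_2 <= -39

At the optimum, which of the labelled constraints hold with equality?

Vertices and P = 7x_1 + x_2:
  (0, 39/7) → P = 39/7
  (0, 55/6) → P = 55/6
  (151/8, 87/4) → P = 1231/8

The minimum is at (0, 39/7). Substituting into each constraint, equality holds for C1 and C2; the remaining constraints have slack.

C1 and C2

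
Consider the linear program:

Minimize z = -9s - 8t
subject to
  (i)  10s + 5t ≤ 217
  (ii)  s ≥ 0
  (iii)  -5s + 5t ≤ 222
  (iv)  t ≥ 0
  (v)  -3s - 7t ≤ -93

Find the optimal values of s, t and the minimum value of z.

s = 0, t = 217/5, minimum z = -1736/5

Corner points and z = -9s - 8t:
  (0, 217/5) → z = -1736/5
  (1054/55, 279/55) → z = -11718/55
  (0, 93/7) → z = -744/7

The binding constraints are 10s + 5t = 217 and s = 0.
Solving simultaneously gives s = 0, t = 217/5.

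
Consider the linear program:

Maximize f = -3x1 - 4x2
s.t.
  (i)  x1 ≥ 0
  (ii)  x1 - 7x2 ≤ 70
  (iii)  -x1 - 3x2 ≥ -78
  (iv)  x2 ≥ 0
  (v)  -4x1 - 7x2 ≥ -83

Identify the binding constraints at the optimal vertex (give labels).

Corner points and f = -3x1 - 4x2:
  (0, 0) → f = 0
  (0, 83/7) → f = -332/7
  (83/4, 0) → f = -249/4

The maximum is at (0, 0). Substituting into each constraint, equality holds for (i) and (iv); the remaining constraints have slack.

(i) and (iv)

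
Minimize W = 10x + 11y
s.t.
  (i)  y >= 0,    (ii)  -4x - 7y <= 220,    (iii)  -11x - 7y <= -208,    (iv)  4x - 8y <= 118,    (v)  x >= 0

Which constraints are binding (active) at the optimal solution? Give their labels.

(i) and (iii)

Corner points and W = 10x + 11y:
  (208/11, 0) → W = 2080/11
  (59/2, 0) → W = 295
  (0, 208/7) → W = 2288/7
The feasible region is unbounded (it extends along (0, 1), (2, 1)), but W strictly increases along every unbounded feasible direction, so there is no improving ray and the minimum is attained at a vertex.

The minimum is at (208/11, 0). Substituting into each constraint, equality holds for (i) and (iii); the remaining constraints have slack.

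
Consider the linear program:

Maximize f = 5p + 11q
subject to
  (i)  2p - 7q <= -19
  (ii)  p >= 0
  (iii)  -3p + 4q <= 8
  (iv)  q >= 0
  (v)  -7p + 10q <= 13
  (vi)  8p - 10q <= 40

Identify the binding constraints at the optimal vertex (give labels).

(v) and (vi)

Feasible corners and f = 5p + 11q:
  (99/29, 107/29) → f = 1672/29
  (235/18, 58/9) → f = 817/6
  (53, 192/5) → f = 3437/5

The maximum is at (53, 192/5). Substituting into each constraint, equality holds for (v) and (vi); the remaining constraints have slack.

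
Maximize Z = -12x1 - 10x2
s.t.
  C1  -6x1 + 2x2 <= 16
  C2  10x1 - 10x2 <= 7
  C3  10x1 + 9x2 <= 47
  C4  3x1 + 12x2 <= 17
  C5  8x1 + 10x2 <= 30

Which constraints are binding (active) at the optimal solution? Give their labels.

C1 and C2

Extreme points and Z = -12x1 - 10x2:
  (-87/20, -101/20) → Z = 1027/10
  (-79/39, 25/13) → Z = 66/13
  (127/75, 149/150) → Z = -2269/75

The maximum is at (-87/20, -101/20). Substituting into each constraint, equality holds for C1 and C2; the remaining constraints have slack.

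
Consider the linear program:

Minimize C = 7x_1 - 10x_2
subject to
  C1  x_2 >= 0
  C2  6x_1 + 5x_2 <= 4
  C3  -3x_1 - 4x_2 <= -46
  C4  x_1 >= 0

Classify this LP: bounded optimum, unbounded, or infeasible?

The boundaries x_2 = 0 and 6x_1 + 5x_2 = 4 meet at (2/3, 0), but that point violates -3x_1 - 4x_2 ≤ -46. Every candidate vertex is excluded by some other constraint, so the feasible region is empty.

infeasible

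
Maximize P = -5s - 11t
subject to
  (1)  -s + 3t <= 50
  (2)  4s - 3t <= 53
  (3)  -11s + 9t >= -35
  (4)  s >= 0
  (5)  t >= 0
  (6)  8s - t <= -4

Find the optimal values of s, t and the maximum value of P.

s = 0, t = 4, maximum P = -44

Vertices and P = -5s - 11t:
  (0, 50/3) → P = -550/3
  (38/23, 396/23) → P = -4546/23
  (0, 4) → P = -44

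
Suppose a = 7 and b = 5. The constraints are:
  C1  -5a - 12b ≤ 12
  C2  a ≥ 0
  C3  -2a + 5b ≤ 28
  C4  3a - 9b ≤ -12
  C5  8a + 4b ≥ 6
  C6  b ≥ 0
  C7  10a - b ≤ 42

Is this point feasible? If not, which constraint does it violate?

Constraint C7: 10a - b = 65, which is not ≤ 42. All other constraints are satisfied.

not feasible — violates C7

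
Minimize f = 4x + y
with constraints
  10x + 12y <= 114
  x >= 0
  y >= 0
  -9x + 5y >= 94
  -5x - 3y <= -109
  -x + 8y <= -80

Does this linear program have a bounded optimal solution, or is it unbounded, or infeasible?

infeasible

The boundaries -5x - 3y = -109 and -x + 8y = -80 meet at (1112/43, -291/43), but that point violates 10x + 12y ≤ 114. Every candidate vertex is excluded by some other constraint, so the feasible region is empty.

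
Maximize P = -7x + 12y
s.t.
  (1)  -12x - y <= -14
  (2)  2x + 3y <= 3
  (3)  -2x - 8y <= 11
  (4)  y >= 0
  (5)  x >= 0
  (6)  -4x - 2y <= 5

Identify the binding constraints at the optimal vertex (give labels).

Feasible corners and P = -7x + 12y:
  (39/34, 4/17) → P = -177/34
  (7/6, 0) → P = -49/6
  (3/2, 0) → P = -21/2

The maximum is at (39/34, 4/17). Substituting into each constraint, equality holds for (1) and (2); the remaining constraints have slack.

(1) and (2)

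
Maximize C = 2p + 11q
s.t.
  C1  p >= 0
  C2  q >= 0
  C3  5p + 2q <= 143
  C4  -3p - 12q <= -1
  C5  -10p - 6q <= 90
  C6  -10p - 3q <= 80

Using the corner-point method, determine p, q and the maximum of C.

p = 0, q = 143/2, maximum C = 1573/2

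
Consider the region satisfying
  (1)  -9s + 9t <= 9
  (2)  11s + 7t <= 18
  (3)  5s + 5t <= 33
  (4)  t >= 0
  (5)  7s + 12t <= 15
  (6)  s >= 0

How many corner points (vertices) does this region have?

5

Intersecting each pair of boundary lines and keeping only the points that satisfy every inequality leaves:
  (3/19, 22/19)
  (0, 1)
  (18/11, 0)
  (111/83, 39/83)
  (0, 0)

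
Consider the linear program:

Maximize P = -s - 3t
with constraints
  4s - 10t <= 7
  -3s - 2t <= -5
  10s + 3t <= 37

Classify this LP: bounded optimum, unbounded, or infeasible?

bounded optimum

Vertices and P = -s - 3t:
  (32/19, -1/38) → P = -61/38
  (391/112, 39/56) → P = -625/112
The feasible region has finitely many vertices and no improving ray; the maximum is -61/38 at (32/19, -1/38).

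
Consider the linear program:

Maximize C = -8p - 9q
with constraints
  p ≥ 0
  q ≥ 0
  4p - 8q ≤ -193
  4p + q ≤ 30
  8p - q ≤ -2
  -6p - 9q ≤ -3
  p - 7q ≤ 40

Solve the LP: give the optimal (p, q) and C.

Vertices and C = -8p - 9q:
  (0, 193/8) → C = -1737/8
  (0, 30) → C = -270
  (47/36, 223/9) → C = -2101/9

At the optimal vertex, p = 0 and 4p - 8q = -193.
Solving simultaneously gives p = 0, q = 193/8.

p = 0, q = 193/8, maximum C = -1737/8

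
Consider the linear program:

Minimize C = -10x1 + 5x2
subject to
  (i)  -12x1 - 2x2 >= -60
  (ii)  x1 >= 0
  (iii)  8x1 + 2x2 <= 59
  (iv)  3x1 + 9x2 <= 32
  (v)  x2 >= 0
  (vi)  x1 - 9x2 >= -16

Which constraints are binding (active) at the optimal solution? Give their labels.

(i) and (v)

Corner points and C = -10x1 + 5x2:
  (14/3, 2) → C = -110/3
  (5, 0) → C = -50
  (0, 0) → C = 0
  (0, 16/9) → C = 80/9
  (4, 20/9) → C = -260/9

The minimum is at (5, 0). Substituting into each constraint, equality holds for (i) and (v); the remaining constraints have slack.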